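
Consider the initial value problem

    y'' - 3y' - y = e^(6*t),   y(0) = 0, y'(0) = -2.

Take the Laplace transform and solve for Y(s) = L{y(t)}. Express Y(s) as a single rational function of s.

Transform both sides with L{·}.
The derivative rules (L{y''} = s^2 Y - s·y(0) - y'(0) and L{y'} = sY - y(0), with y(0) = 0, y'(0) = -2) turn the left side into (s^2 - 3*s - 1)Y - (-2).
The right side is L{e^(6*t)} = 1/(s - 6).
So (s^2 - 3*s - 1)Y = 1/(s - 6) + (-2).
Solve for Y(s) and write it as one ratio of polynomials.

Y(s) = (-2*s + 13)/(s^3 - 9*s^2 + 17*s + 6)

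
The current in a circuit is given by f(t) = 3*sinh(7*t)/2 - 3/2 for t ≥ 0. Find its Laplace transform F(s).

F(s) = 21/(2*(s^2 - 49)) - 3/(2*s)

The transform is linear, so treat each term independently.
L{-3/2} = (-3/2)/s; (3/2)·[L{sinh(7t)} = 7/(s^2 - 49)].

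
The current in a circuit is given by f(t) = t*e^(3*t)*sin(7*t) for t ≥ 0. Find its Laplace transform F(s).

L{sin(7t)} = 7/(s^2 + 49).
Multiplying by e^(3t) shifts s → s - 3, so L{e^(3*t)*sin(7*t)} = 7/((s - 3)^2 + 49).
Then apply L{t·g(t)} = -d/ds[G(s)] with G(s) = 7/((s - 3)^2 + 49):
differentiating 1 time and applying the sign gives 14*(s - 3)/(s^2 - 6*s + 58)^2.

F(s) = 14*(s - 3)/(s^2 - 6*s + 58)^2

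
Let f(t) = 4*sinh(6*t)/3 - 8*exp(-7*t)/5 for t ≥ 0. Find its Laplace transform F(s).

F(s) = 8/(s^2 - 36) - 8/(5*(s + 7))

By linearity of the Laplace transform, transform each term separately.
(-8/5)·[L{e^(-7t)} = 1/(s + 7)]; (4/3)·[L{sinh(6t)} = 6/(s^2 - 36)].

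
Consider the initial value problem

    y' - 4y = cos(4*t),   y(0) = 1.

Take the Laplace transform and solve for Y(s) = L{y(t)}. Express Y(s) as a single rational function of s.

Laplace-transform each side.
Using L{y'} = sY - y(0) = sY - 1, the left side becomes (s - 4)Y - (1).
The right side is L{cos(4*t)} = s/(s^2 + 16).
So (s - 4)Y = s/(s^2 + 16) + (1).
Solve for Y(s) and write it as one ratio of polynomials.

Y(s) = (s^2 + s + 16)/(s^3 - 4*s^2 + 16*s - 64)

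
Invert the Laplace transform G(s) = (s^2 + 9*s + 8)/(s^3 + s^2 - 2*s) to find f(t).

Factor the denominator: s^3 + s^2 - 2*s = s*(s - 1)*(s + 2).
Partial fraction decomposition gives [-1/(s + 2)] + [6/(s - 1)] + [-4/s].
Invert each term: -1/(s + 2) ↔ -e^(-2t); 6/(s - 1) ↔ 6e^(t); -4/(s - 0) ↔ -4e^(0t).

f(t) = 6*exp(t) - 4 - exp(-2*t)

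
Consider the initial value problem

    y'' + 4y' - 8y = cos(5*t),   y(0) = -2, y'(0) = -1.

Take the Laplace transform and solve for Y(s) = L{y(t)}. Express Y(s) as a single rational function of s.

Y(s) = (-2*s^3 - 9*s^2 - 49*s - 225)/(s^4 + 4*s^3 + 17*s^2 + 100*s - 200)

Transform both sides with L{·}.
With L{y''} = s^2 Y - s·y(0) - y'(0) and L{y'} = sY - y(0), with y(0) = -2, y'(0) = -1: the LHS transforms to (s^2 + 4*s - 8)Y - (-2*s - 9).
The right side is L{cos(5*t)} = s/(s^2 + 25).
So (s^2 + 4*s - 8)Y = s/(s^2 + 25) + (-2*s - 9).
Solve for Y(s) and write it as one ratio of polynomials.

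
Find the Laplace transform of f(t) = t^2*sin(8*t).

16*(3*s^2 - 64)/(s^2 + 64)^3

L{sin(8t)} = 8/(s^2 + 64).
Then apply L{t^2·g(t)} = (-1)^2 d^2/ds^2[G(s)] with G(s) = 8/(s^2 + 64):
differentiating 2 times and applying the sign gives 16*(3*s^2 - 64)/(s^2 + 64)^3.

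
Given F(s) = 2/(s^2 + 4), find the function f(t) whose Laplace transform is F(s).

f(t) = sin(2*t)

Since L{sin(2t)} = 2/(s^2 + 4), the inverse is sin(2*t).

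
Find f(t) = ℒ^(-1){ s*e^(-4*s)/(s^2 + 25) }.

f(t) = Heaviside(t - 4)*(cos(5*t - 20))

The factor e^(-4s) signals a time shift by c = 4 (second shifting theorem).
L{cos(5t)} = s/(s^2 + 25), so L^-1{s/(s^2 + 25)} = cos(5*t).
Hence the inverse is u(t - 4) times that function evaluated at t - 4.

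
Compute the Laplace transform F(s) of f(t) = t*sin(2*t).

F(s) = 4*s/(s^2 + 4)^2

L{sin(2t)} = 2/(s^2 + 4).
Then apply L{t·g(t)} = -d/ds[G(s)] with G(s) = 2/(s^2 + 4):
differentiating 1 time and applying the sign gives 4*s/(s^2 + 4)^2.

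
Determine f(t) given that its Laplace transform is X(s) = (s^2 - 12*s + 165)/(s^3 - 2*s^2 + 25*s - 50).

Factor the denominator: s^3 - 2*s^2 + 25*s - 50 = (s - 2)*(s^2 + 25).
Partial fraction decomposition gives [5/(s - 2)] + [-4*s/(s^2 + 25)] + [-20/(s^2 + 25)].
Invert each term: 5/(s - 2) ↔ 5e^(2t); -4·s/(s^2 + 25) ↔ -4cos(5t); -4·5/(s^2 + 25) ↔ -4sin(5t).

f(t) = 5*exp(2*t) - 4*sin(5*t) - 4*cos(5*t)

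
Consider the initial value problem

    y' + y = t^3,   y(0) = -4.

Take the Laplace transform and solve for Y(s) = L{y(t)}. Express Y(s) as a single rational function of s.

Y(s) = (-4*s^4 + 6)/(s^5 + s^4)

Laplace-transform each side.
The derivative rules (L{y'} = sY - y(0) = sY - (-4)) turn the left side into (s + 1)Y - (-4).
The right side is L{t^3} = 6/s^4.
So (s + 1)Y = 6/s^4 + (-4).
Isolate Y and clear denominators.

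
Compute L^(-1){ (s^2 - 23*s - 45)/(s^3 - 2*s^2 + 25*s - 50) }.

Factor the denominator: s^3 - 2*s^2 + 25*s - 50 = (s - 2)*(s^2 + 25).
Partial fraction decomposition gives [-3/(s - 2)] + [4*s/(s^2 + 25)] + [-15/(s^2 + 25)].
Invert each term: -3/(s - 2) ↔ -3e^(2t); 4·s/(s^2 + 25) ↔ 4cos(5t); -3·5/(s^2 + 25) ↔ -3sin(5t).

-3*exp(2*t) - 3*sin(5*t) + 4*cos(5*t)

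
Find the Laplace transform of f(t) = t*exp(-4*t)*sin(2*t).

L{sin(2t)} = 2/(s^2 + 4).
Multiplying by e^(-4t) shifts s → s + 4, so L{exp(-4*t)*sin(2*t)} = 2/((s + 4)^2 + 4).
Then apply L{t·g(t)} = -d/ds[H(s)] with H(s) = 2/((s + 4)^2 + 4):
differentiating 1 time and applying the sign gives 4*(s + 4)/(s^2 + 8*s + 20)^2.

4*(s + 4)/(s^2 + 8*s + 20)^2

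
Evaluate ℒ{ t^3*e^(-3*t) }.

6/(s + 3)^4

L{t^3} = 3!/s^4 = 6/s^4.
By the first shifting theorem, multiplying by e^(-3t) replaces s with s + 3.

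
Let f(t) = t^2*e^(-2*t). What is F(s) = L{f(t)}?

L{e^(-2t)} = 1/(s + 2).
Then apply L{t^2·g(t)} = (-1)^2 d^2/ds^2[G(s)] with G(s) = 1/(s + 2):
differentiating 2 times and applying the sign gives 2/(s + 2)^3.

F(s) = 2/(s + 2)^3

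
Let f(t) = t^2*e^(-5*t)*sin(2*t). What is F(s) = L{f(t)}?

F(s) = 4*(3*s^2 + 30*s + 71)/(s^2 + 10*s + 29)^3

L{sin(2t)} = 2/(s^2 + 4).
Multiplying by e^(-5t) shifts s → s + 5, so L{e^(-5*t)*sin(2*t)} = 2/((s + 5)^2 + 4).
Then apply L{t^2·g(t)} = (-1)^2 d^2/ds^2[G(s)] with G(s) = 2/((s + 5)^2 + 4):
differentiating 2 times and applying the sign gives 4*(3*s^2 + 30*s + 71)/(s^2 + 10*s + 29)^3.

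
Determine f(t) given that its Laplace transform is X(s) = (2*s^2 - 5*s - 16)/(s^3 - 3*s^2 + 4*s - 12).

Factor the denominator: s^3 - 3*s^2 + 4*s - 12 = (s - 3)*(s^2 + 4).
Partial fraction decomposition gives [-1/(s - 3)] + [3*s/(s^2 + 4)] + [4/(s^2 + 4)].
Invert each term: -1/(s - 3) ↔ -e^(3t); 3·s/(s^2 + 4) ↔ 3cos(2t); 2·2/(s^2 + 4) ↔ 2sin(2t).

f(t) = -exp(3*t) + 2*sin(2*t) + 3*cos(2*t)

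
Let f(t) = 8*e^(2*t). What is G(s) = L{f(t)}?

G(s) = 8/(s - 2)

L{8} = 8/s.
By the first shifting theorem, multiplying by e^(2t) replaces s with s - 2.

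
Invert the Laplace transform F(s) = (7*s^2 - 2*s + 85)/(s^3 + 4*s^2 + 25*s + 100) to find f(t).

Factor the denominator: s^3 + 4*s^2 + 25*s + 100 = (s + 4)*(s^2 + 25).
Partial fraction decomposition gives [5/(s + 4)] + [2*s/(s^2 + 25)] + [-10/(s^2 + 25)].
Invert each term: 5/(s + 4) ↔ 5e^(-4t); 2·s/(s^2 + 25) ↔ 2cos(5t); -2·5/(s^2 + 25) ↔ -2sin(5t).

f(t) = -2*sin(5*t) + 2*cos(5*t) + 5*exp(-4*t)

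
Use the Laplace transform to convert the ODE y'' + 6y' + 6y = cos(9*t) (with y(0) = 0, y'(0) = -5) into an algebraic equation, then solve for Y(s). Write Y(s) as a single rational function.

Take the Laplace transform of both sides.
With L{y''} = s^2 Y - s·y(0) - y'(0) and L{y'} = sY - y(0), with y(0) = 0, y'(0) = -5: the LHS transforms to (s^2 + 6*s + 6)Y - (-5).
The right side is L{cos(9*t)} = s/(s^2 + 81).
So (s^2 + 6*s + 6)Y = s/(s^2 + 81) + (-5).
Solve for Y(s) and write it as one ratio of polynomials.

Y(s) = (-5*s^2 + s - 405)/(s^4 + 6*s^3 + 87*s^2 + 486*s + 486)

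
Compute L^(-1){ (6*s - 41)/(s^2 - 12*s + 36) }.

-5*t*exp(6*t) + 6*exp(6*t)

Factor the denominator: s^2 - 12*s + 36 = (s - 6)^2.
Partial fraction decomposition gives [6/(s - 6)] + [-5/(s - 6)^2].
Invert each term: 6/(s - 6) ↔ 6e^(6t); -5/(s - 6)^2 ↔ -5t·e^(6t).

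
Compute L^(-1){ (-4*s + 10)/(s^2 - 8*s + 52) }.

-exp(4*t)*sin(6*t) - 4*exp(4*t)*cos(6*t)

Complete the square in the denominator: s^2 - 8*s + 52 = (s - 4)^2 + 6^2.
Split the numerator to match: -4*s + 10 = -4·(s - 4) - 1·6.
Invert each term: -4·(s - 4)/((s - 4)^2 + 36) ↔ -4e^(4t)cos(6t); -1·6/((s - 4)^2 + 36) ↔ -e^(4t)sin(6t).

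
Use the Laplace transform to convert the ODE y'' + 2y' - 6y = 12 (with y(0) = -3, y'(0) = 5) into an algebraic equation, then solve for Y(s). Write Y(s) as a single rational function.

Transform both sides with L{·}.
Using L{y''} = s^2 Y - s·y(0) - y'(0) and L{y'} = sY - y(0), with y(0) = -3, y'(0) = 5, the left side becomes (s^2 + 2*s - 6)Y - (-3*s - 1).
The right side is L{12} = 12/s.
So (s^2 + 2*s - 6)Y = 12/s + (-3*s - 1).
Divide through and combine into a single rational function.

Y(s) = (-3*s^2 - s + 12)/(s^3 + 2*s^2 - 6*s)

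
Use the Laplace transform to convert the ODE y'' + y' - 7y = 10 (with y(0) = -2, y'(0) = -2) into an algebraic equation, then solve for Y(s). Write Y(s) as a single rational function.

Y(s) = (-2*s^2 - 4*s + 10)/(s^3 + s^2 - 7*s)

Laplace-transform each side.
Using L{y''} = s^2 Y - s·y(0) - y'(0) and L{y'} = sY - y(0), with y(0) = -2, y'(0) = -2, the left side becomes (s^2 + s - 7)Y - (-2*s - 4).
The right side is L{10} = 10/s.
So (s^2 + s - 7)Y = 10/s + (-2*s - 4).
Solve for Y(s) and write it as one ratio of polynomials.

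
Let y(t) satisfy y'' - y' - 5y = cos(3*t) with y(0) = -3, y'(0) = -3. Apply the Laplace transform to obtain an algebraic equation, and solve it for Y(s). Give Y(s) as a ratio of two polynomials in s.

Y(s) = (-3*s^3 - 26*s)/(s^4 - s^3 + 4*s^2 - 9*s - 45)

Apply the Laplace transform to the equation.
With L{y''} = s^2 Y - s·y(0) - y'(0) and L{y'} = sY - y(0), with y(0) = -3, y'(0) = -3: the LHS transforms to (s^2 - s - 5)Y - (-3*s).
The right side is L{cos(3*t)} = s/(s^2 + 9).
So (s^2 - s - 5)Y = s/(s^2 + 9) + (-3*s).
Isolate Y and clear denominators.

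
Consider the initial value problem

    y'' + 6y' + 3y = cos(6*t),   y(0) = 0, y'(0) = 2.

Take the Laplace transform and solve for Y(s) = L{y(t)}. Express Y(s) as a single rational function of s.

Transform both sides with L{·}.
Using L{y''} = s^2 Y - s·y(0) - y'(0) and L{y'} = sY - y(0), with y(0) = 0, y'(0) = 2, the left side becomes (s^2 + 6*s + 3)Y - (2).
The right side is L{cos(6*t)} = s/(s^2 + 36).
So (s^2 + 6*s + 3)Y = s/(s^2 + 36) + (2).
Isolate Y and clear denominators.

Y(s) = (2*s^2 + s + 72)/(s^4 + 6*s^3 + 39*s^2 + 216*s + 108)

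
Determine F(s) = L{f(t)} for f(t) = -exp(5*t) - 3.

The transform is linear, so treat each term independently.
(-1)·[L{e^(5t)} = 1/(s - 5)]; L{-3} = -3/s.

F(s) = -1/(s - 5) - 3/s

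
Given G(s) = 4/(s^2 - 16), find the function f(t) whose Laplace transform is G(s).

f(t) = sinh(4*t)

Since L{sinh(4t)} = 4/(s^2 - 16), the inverse is sinh(4*t).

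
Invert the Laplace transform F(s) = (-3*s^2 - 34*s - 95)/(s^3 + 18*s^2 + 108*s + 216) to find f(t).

f(t) = t^2*exp(-6*t)/2 + 2*t*exp(-6*t) - 3*exp(-6*t)

Factor the denominator: s^3 + 18*s^2 + 108*s + 216 = (s + 6)^3.
Partial fraction decomposition gives [-3/(s + 6)] + [2/(s + 6)^2] + [(s + 6)^(-3)].
Invert each term: -3/(s + 6) ↔ -3e^(-6t); 2/(s + 6)^2 ↔ 2t·e^(-6t); 1/(s + 6)^3 ↔ (1/2)t^2·e^(-6t).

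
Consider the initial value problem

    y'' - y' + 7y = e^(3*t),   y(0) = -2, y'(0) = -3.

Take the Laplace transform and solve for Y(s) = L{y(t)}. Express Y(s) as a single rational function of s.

Y(s) = (-2*s^2 + 5*s + 4)/(s^3 - 4*s^2 + 10*s - 21)

Laplace-transform each side.
Using L{y''} = s^2 Y - s·y(0) - y'(0) and L{y'} = sY - y(0), with y(0) = -2, y'(0) = -3, the left side becomes (s^2 - s + 7)Y - (-2*s - 1).
The right side is L{e^(3*t)} = 1/(s - 3).
So (s^2 - s + 7)Y = 1/(s - 3) + (-2*s - 1).
Isolate Y and clear denominators.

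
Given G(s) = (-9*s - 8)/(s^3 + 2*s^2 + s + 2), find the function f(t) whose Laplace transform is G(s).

f(t) = -5*sin(t) - 2*cos(t) + 2*exp(-2*t)

Factor the denominator: s^3 + 2*s^2 + s + 2 = (s + 2)*(s^2 + 1).
Partial fraction decomposition gives [2/(s + 2)] + [-2*s/(s^2 + 1)] + [-5/(s^2 + 1)].
Invert each term: 2/(s + 2) ↔ 2e^(-2t); -2·s/(s^2 + 1) ↔ -2cos(t); -5·1/(s^2 + 1) ↔ -5sin(t).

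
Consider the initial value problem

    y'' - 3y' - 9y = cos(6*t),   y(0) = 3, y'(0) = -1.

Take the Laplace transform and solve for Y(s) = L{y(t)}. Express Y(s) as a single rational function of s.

Y(s) = (3*s^3 - 10*s^2 + 109*s - 360)/(s^4 - 3*s^3 + 27*s^2 - 108*s - 324)

Take the Laplace transform of both sides.
The derivative rules (L{y''} = s^2 Y - s·y(0) - y'(0) and L{y'} = sY - y(0), with y(0) = 3, y'(0) = -1) turn the left side into (s^2 - 3*s - 9)Y - (3*s - 10).
The right side is L{cos(6*t)} = s/(s^2 + 36).
So (s^2 - 3*s - 9)Y = s/(s^2 + 36) + (3*s - 10).
Isolate Y and clear denominators.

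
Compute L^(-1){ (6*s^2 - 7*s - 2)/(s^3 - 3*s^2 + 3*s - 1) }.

Factor the denominator: s^3 - 3*s^2 + 3*s - 1 = (s - 1)^3.
Partial fraction decomposition gives [6/(s - 1)] + [5/(s - 1)^2] + [-3/(s - 1)^3].
Invert each term: 6/(s - 1) ↔ 6e^(t); 5/(s - 1)^2 ↔ 5t·e^(t); -3/(s - 1)^3 ↔ (-3/2)t^2·e^(t).

-3*t^2*exp(t)/2 + 5*t*exp(t) + 6*exp(t)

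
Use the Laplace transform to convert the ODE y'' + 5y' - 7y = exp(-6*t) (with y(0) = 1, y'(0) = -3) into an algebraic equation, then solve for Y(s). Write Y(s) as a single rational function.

Apply the Laplace transform to the equation.
Using L{y''} = s^2 Y - s·y(0) - y'(0) and L{y'} = sY - y(0), with y(0) = 1, y'(0) = -3, the left side becomes (s^2 + 5*s - 7)Y - (s + 2).
The right side is L{exp(-6*t)} = 1/(s + 6).
So (s^2 + 5*s - 7)Y = 1/(s + 6) + (s + 2).
Solve for Y(s) and write it as one ratio of polynomials.

Y(s) = (s^2 + 8*s + 13)/(s^3 + 11*s^2 + 23*s - 42)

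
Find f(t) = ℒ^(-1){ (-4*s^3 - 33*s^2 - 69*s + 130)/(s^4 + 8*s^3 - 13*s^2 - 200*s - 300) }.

Factor the denominator: s^4 + 8*s^3 - 13*s^2 - 200*s - 300 = (s - 5)*(s + 2)*(s + 5)*(s + 6).
Partial fraction decomposition gives [5/(s + 5)] + [-2/(s + 2)] + [-5/(s + 6)] + [-2/(s - 5)].
Invert each term: 5/(s + 5) ↔ 5e^(-5t); -2/(s + 2) ↔ -2e^(-2t); -5/(s + 6) ↔ -5e^(-6t); -2/(s - 5) ↔ -2e^(5t).

f(t) = -2*exp(5*t) - 2*exp(-2*t) + 5*exp(-5*t) - 5*exp(-6*t)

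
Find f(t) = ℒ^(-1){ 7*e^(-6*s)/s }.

The factor e^(-6s) signals a time shift by c = 6 (second shifting theorem).
L{7} = 7/s, so L^-1{7/s} = 7.
Hence the inverse is u(t - 6) times that function evaluated at t - 6.

f(t) = Heaviside(t - 6)*(7)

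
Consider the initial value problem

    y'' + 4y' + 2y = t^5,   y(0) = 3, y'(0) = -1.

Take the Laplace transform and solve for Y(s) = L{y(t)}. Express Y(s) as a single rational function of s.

Apply the Laplace transform to the equation.
The derivative rules (L{y''} = s^2 Y - s·y(0) - y'(0) and L{y'} = sY - y(0), with y(0) = 3, y'(0) = -1) turn the left side into (s^2 + 4*s + 2)Y - (3*s + 11).
The right side is L{t^5} = 120/s^6.
So (s^2 + 4*s + 2)Y = 120/s^6 + (3*s + 11).
Isolate Y and clear denominators.

Y(s) = (3*s^7 + 11*s^6 + 120)/(s^8 + 4*s^7 + 2*s^6)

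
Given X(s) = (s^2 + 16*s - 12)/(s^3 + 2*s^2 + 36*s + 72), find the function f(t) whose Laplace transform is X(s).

Factor the denominator: s^3 + 2*s^2 + 36*s + 72 = (s + 2)*(s^2 + 36).
Partial fraction decomposition gives [-1/(s + 2)] + [2*s/(s^2 + 36)] + [12/(s^2 + 36)].
Invert each term: -1/(s + 2) ↔ -e^(-2t); 2·s/(s^2 + 36) ↔ 2cos(6t); 2·6/(s^2 + 36) ↔ 2sin(6t).

f(t) = 2*sin(6*t) + 2*cos(6*t) - exp(-2*t)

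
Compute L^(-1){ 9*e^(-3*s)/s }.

Heaviside(t - 3)*(9)

The factor e^(-3s) signals a time shift by c = 3 (second shifting theorem).
L{9} = 9/s, so L^-1{9/s} = 9.
Hence the inverse is u(t - 3) times that function evaluated at t - 3.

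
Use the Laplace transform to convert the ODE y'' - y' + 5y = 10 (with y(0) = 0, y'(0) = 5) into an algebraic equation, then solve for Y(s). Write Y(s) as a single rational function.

Y(s) = (5*s + 10)/(s^3 - s^2 + 5*s)

Take the Laplace transform of both sides.
Using L{y''} = s^2 Y - s·y(0) - y'(0) and L{y'} = sY - y(0), with y(0) = 0, y'(0) = 5, the left side becomes (s^2 - s + 5)Y - (5).
The right side is L{10} = 10/s.
So (s^2 - s + 5)Y = 10/s + (5).
Solve for Y(s) and write it as one ratio of polynomials.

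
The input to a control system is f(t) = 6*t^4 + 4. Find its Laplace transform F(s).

Apply the Laplace transform termwise.
(6)·[L{t^4} = 4!/s^5 = 24/s^5]; L{4} = 4/s.

F(s) = 4/s + 144/s^5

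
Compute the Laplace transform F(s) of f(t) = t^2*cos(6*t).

F(s) = 2*s*(s^2 - 108)/(s^2 + 36)^3

L{cos(6t)} = s/(s^2 + 36).
Then apply L{t^2·g(t)} = (-1)^2 d^2/ds^2[G(s)] with G(s) = s/(s^2 + 36):
differentiating 2 times and applying the sign gives 2*s*(s^2 - 108)/(s^2 + 36)^3.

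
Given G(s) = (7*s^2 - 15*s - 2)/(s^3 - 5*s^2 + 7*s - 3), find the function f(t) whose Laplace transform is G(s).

f(t) = 5*t*exp(t) + 4*exp(3*t) + 3*exp(t)

Factor the denominator: s^3 - 5*s^2 + 7*s - 3 = (s - 3)*(s - 1)^2.
Partial fraction decomposition gives [3/(s - 1)] + [5/(s - 1)^2] + [4/(s - 3)].
Invert each term: 3/(s - 1) ↔ 3e^(t); 5/(s - 1)^2 ↔ 5t·e^(t); 4/(s - 3) ↔ 4e^(3t).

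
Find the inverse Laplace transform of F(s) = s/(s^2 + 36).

Since L{cos(6t)} = s/(s^2 + 36), the inverse is cos(6*t).

cos(6*t)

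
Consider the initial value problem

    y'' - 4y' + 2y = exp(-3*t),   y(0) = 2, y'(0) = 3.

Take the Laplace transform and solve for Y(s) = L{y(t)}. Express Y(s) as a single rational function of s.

Y(s) = (2*s^2 + s - 14)/(s^3 - s^2 - 10*s + 6)

Laplace-transform each side.
The derivative rules (L{y''} = s^2 Y - s·y(0) - y'(0) and L{y'} = sY - y(0), with y(0) = 2, y'(0) = 3) turn the left side into (s^2 - 4*s + 2)Y - (2*s - 5).
The right side is L{exp(-3*t)} = 1/(s + 3).
So (s^2 - 4*s + 2)Y = 1/(s + 3) + (2*s - 5).
Solve for Y(s) and write it as one ratio of polynomials.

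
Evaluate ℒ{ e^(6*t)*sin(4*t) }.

L{sin(4t)} = 4/(s^2 + 16).
By the first shifting theorem, multiplying by e^(6t) replaces s with s - 6.

4/((s - 6)^2 + 16)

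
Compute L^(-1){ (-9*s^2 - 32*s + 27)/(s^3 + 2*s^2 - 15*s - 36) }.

-6*t*exp(-3*t) - 5*exp(4*t) - 4*exp(-3*t)

Factor the denominator: s^3 + 2*s^2 - 15*s - 36 = (s - 4)*(s + 3)^2.
Partial fraction decomposition gives [-4/(s + 3)] + [-6/(s + 3)^2] + [-5/(s - 4)].
Invert each term: -4/(s + 3) ↔ -4e^(-3t); -6/(s + 3)^2 ↔ -6t·e^(-3t); -5/(s - 4) ↔ -5e^(4t).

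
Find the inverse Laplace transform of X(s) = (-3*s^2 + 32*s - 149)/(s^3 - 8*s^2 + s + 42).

-2*exp(7*t) + 4*exp(3*t) - 5*exp(-2*t)

Factor the denominator: s^3 - 8*s^2 + s + 42 = (s - 7)*(s - 3)*(s + 2).
Partial fraction decomposition gives [-2/(s - 7)] + [-5/(s + 2)] + [4/(s - 3)].
Invert each term: -2/(s - 7) ↔ -2e^(7t); -5/(s + 2) ↔ -5e^(-2t); 4/(s - 3) ↔ 4e^(3t).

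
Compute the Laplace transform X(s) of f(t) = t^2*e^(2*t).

L{e^(2t)} = 1/(s - 2).
Then apply L{t^2·g(t)} = (-1)^2 d^2/ds^2[G(s)] with G(s) = 1/(s - 2):
differentiating 2 times and applying the sign gives 2/(s - 2)^3.

X(s) = 2/(s - 2)^3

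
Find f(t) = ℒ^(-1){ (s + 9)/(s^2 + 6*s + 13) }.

Complete the square in the denominator: s^2 + 6*s + 13 = (s + 3)^2 + 2^2.
Split the numerator to match: s + 9 = 1·(s + 3) + 3·2.
Invert each term: 1·(s + 3)/((s + 3)^2 + 4) ↔ e^(-3t)cos(2t); 3·2/((s + 3)^2 + 4) ↔ 3e^(-3t)sin(2t).

f(t) = 3*exp(-3*t)*sin(2*t) + exp(-3*t)*cos(2*t)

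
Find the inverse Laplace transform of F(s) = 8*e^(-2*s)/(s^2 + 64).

Heaviside(t - 2)*(sin(8*t - 16))

The factor e^(-2s) signals a time shift by c = 2 (second shifting theorem).
L{sin(8t)} = 8/(s^2 + 64), so L^-1{8/(s^2 + 64)} = sin(8*t).
Hence the inverse is u(t - 2) times that function evaluated at t - 2.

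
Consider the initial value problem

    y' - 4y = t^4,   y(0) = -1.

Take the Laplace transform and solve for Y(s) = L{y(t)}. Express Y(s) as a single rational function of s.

Y(s) = (-s^5 + 24)/(s^6 - 4*s^5)

Take the Laplace transform of both sides.
Using L{y'} = sY - y(0) = sY - (-1), the left side becomes (s - 4)Y - (-1).
The right side is L{t^4} = 24/s^5.
So (s - 4)Y = 24/s^5 + (-1).
Isolate Y and clear denominators.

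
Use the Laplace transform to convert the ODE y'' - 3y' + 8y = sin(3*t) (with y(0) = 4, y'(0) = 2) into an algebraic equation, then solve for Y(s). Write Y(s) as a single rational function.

Y(s) = (4*s^3 - 10*s^2 + 36*s - 87)/(s^4 - 3*s^3 + 17*s^2 - 27*s + 72)

Take the Laplace transform of both sides.
Using L{y''} = s^2 Y - s·y(0) - y'(0) and L{y'} = sY - y(0), with y(0) = 4, y'(0) = 2, the left side becomes (s^2 - 3*s + 8)Y - (4*s - 10).
The right side is L{sin(3*t)} = 3/(s^2 + 9).
So (s^2 - 3*s + 8)Y = 3/(s^2 + 9) + (4*s - 10).
Divide through and combine into a single rational function.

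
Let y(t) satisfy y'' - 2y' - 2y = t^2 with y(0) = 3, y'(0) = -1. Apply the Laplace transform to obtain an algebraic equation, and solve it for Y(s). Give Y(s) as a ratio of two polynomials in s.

Y(s) = (3*s^4 - 7*s^3 + 2)/(s^5 - 2*s^4 - 2*s^3)

Take the Laplace transform of both sides.
The derivative rules (L{y''} = s^2 Y - s·y(0) - y'(0) and L{y'} = sY - y(0), with y(0) = 3, y'(0) = -1) turn the left side into (s^2 - 2*s - 2)Y - (3*s - 7).
The right side is L{t^2} = 2/s^3.
So (s^2 - 2*s - 2)Y = 2/s^3 + (3*s - 7).
Solve for Y(s) and write it as one ratio of polynomials.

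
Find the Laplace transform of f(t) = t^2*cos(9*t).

2*s*(s^2 - 243)/(s^2 + 81)^3

L{cos(9t)} = s/(s^2 + 81).
Then apply L{t^2·g(t)} = (-1)^2 d^2/ds^2[H(s)] with H(s) = s/(s^2 + 81):
differentiating 2 times and applying the sign gives 2*s*(s^2 - 243)/(s^2 + 81)^3.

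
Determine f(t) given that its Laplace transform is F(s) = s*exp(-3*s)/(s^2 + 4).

The factor e^(-3s) signals a time shift by c = 3 (second shifting theorem).
L{cos(2t)} = s/(s^2 + 4), so L^-1{s/(s^2 + 4)} = cos(2*t).
Hence the inverse is u(t - 3) times that function evaluated at t - 3.

f(t) = Heaviside(t - 3)*(cos(2*t - 6))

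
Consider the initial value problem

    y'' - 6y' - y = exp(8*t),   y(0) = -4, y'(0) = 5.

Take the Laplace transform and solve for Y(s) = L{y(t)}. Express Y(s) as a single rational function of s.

Apply the Laplace transform to the equation.
The derivative rules (L{y''} = s^2 Y - s·y(0) - y'(0) and L{y'} = sY - y(0), with y(0) = -4, y'(0) = 5) turn the left side into (s^2 - 6*s - 1)Y - (-4*s + 29).
The right side is L{exp(8*t)} = 1/(s - 8).
So (s^2 - 6*s - 1)Y = 1/(s - 8) + (-4*s + 29).
Solve for Y(s) and write it as one ratio of polynomials.

Y(s) = (-4*s^2 + 61*s - 231)/(s^3 - 14*s^2 + 47*s + 8)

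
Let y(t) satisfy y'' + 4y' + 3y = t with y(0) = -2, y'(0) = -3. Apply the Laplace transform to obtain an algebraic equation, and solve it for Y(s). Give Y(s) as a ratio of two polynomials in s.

Y(s) = (-2*s^3 - 11*s^2 + 1)/(s^4 + 4*s^3 + 3*s^2)

Transform both sides with L{·}.
Using L{y''} = s^2 Y - s·y(0) - y'(0) and L{y'} = sY - y(0), with y(0) = -2, y'(0) = -3, the left side becomes (s^2 + 4*s + 3)Y - (-2*s - 11).
The right side is L{t} = s^(-2).
So (s^2 + 4*s + 3)Y = s^(-2) + (-2*s - 11).
Divide through and combine into a single rational function.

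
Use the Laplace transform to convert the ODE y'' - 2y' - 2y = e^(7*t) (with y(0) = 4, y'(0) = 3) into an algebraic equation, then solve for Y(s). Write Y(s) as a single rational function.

Y(s) = (4*s^2 - 33*s + 36)/(s^3 - 9*s^2 + 12*s + 14)

Apply the Laplace transform to the equation.
With L{y''} = s^2 Y - s·y(0) - y'(0) and L{y'} = sY - y(0), with y(0) = 4, y'(0) = 3: the LHS transforms to (s^2 - 2*s - 2)Y - (4*s - 5).
The right side is L{e^(7*t)} = 1/(s - 7).
So (s^2 - 2*s - 2)Y = 1/(s - 7) + (4*s - 5).
Isolate Y and clear denominators.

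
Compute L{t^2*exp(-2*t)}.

2/(s + 2)^3

L{e^(-2t)} = 1/(s + 2).
Then apply L{t^2·g(t)} = (-1)^2 d^2/ds^2[H(s)] with H(s) = 1/(s + 2):
differentiating 2 times and applying the sign gives 2/(s + 2)^3.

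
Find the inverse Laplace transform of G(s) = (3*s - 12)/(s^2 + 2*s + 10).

Complete the square in the denominator: s^2 + 2*s + 10 = (s + 1)^2 + 3^2.
Split the numerator to match: 3*s - 12 = 3·(s + 1) - 5·3.
Invert each term: 3·(s + 1)/((s + 1)^2 + 9) ↔ 3e^(-t)cos(3t); -5·3/((s + 1)^2 + 9) ↔ -5e^(-t)sin(3t).

-5*exp(-t)*sin(3*t) + 3*exp(-t)*cos(3*t)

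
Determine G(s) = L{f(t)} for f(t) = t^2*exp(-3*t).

G(s) = 2/(s + 3)^3

L{e^(-3t)} = 1/(s + 3).
Then apply L{t^2·g(t)} = (-1)^2 d^2/ds^2[H(s)] with H(s) = 1/(s + 3):
differentiating 2 times and applying the sign gives 2/(s + 3)^3.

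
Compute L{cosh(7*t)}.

s/(s^2 - 49)

L{cosh(7t)} = s/(s^2 - 49).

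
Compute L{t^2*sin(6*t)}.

36*(s^2 - 12)/(s^2 + 36)^3

L{sin(6t)} = 6/(s^2 + 36).
Then apply L{t^2·g(t)} = (-1)^2 d^2/ds^2[H(s)] with H(s) = 6/(s^2 + 36):
differentiating 2 times and applying the sign gives 36*(s^2 - 12)/(s^2 + 36)^3.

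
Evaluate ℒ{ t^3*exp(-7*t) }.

L{t^3} = 3!/s^4 = 6/s^4.
By the first shifting theorem, multiplying by e^(-7t) replaces s with s + 7.

6/(s + 7)^4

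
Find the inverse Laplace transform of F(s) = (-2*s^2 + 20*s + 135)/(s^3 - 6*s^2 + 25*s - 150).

3*exp(6*t) - 2*sin(5*t) - 5*cos(5*t)

Factor the denominator: s^3 - 6*s^2 + 25*s - 150 = (s - 6)*(s^2 + 25).
Partial fraction decomposition gives [3/(s - 6)] + [-5*s/(s^2 + 25)] + [-10/(s^2 + 25)].
Invert each term: 3/(s - 6) ↔ 3e^(6t); -5·s/(s^2 + 25) ↔ -5cos(5t); -2·5/(s^2 + 25) ↔ -2sin(5t).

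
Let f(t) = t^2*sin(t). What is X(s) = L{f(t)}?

X(s) = 2*(3*s^2 - 1)/(s^2 + 1)^3

L{sin(t)} = 1/(s^2 + 1).
Then apply L{t^2·g(t)} = (-1)^2 d^2/ds^2[G(s)] with G(s) = 1/(s^2 + 1):
differentiating 2 times and applying the sign gives 2*(3*s^2 - 1)/(s^2 + 1)^3.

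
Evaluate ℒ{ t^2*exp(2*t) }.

L{e^(2t)} = 1/(s - 2).
Then apply L{t^2·g(t)} = (-1)^2 d^2/ds^2[G(s)] with G(s) = 1/(s - 2):
differentiating 2 times and applying the sign gives 2/(s - 2)^3.

2/(s - 2)^3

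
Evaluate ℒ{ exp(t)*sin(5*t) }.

5/((s - 1)^2 + 25)

L{sin(5t)} = 5/(s^2 + 25).
By the first shifting theorem, multiplying by e^(t) replaces s with s - 1.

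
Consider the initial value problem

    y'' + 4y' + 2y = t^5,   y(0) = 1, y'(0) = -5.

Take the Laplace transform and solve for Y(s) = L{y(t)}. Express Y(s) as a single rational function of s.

Laplace-transform each side.
The derivative rules (L{y''} = s^2 Y - s·y(0) - y'(0) and L{y'} = sY - y(0), with y(0) = 1, y'(0) = -5) turn the left side into (s^2 + 4*s + 2)Y - (s - 1).
The right side is L{t^5} = 120/s^6.
So (s^2 + 4*s + 2)Y = 120/s^6 + (s - 1).
Divide through and combine into a single rational function.

Y(s) = (s^7 - s^6 + 120)/(s^8 + 4*s^7 + 2*s^6)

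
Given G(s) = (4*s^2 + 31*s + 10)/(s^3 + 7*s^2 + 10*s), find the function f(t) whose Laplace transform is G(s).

f(t) = 1 + 6*exp(-2*t) - 3*exp(-5*t)

Factor the denominator: s^3 + 7*s^2 + 10*s = s*(s + 2)*(s + 5).
Partial fraction decomposition gives [1/s] + [-3/(s + 5)] + [6/(s + 2)].
Invert each term: 1/(s - 0) ↔ e^(0t); -3/(s + 5) ↔ -3e^(-5t); 6/(s + 2) ↔ 6e^(-2t).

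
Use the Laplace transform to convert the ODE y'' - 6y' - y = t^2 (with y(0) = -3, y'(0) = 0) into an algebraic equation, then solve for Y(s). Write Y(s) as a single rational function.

Laplace-transform each side.
Using L{y''} = s^2 Y - s·y(0) - y'(0) and L{y'} = sY - y(0), with y(0) = -3, y'(0) = 0, the left side becomes (s^2 - 6*s - 1)Y - (-3*s + 18).
The right side is L{t^2} = 2/s^3.
So (s^2 - 6*s - 1)Y = 2/s^3 + (-3*s + 18).
Isolate Y and clear denominators.

Y(s) = (-3*s^4 + 18*s^3 + 2)/(s^5 - 6*s^4 - s^3)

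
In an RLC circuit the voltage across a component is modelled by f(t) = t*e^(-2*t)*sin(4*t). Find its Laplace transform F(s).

L{sin(4t)} = 4/(s^2 + 16).
Multiplying by e^(-2t) shifts s → s + 2, so L{e^(-2*t)*sin(4*t)} = 4/((s + 2)^2 + 16).
Then apply L{t·g(t)} = -d/ds[G(s)] with G(s) = 4/((s + 2)^2 + 16):
differentiating 1 time and applying the sign gives 8*(s + 2)/(s^2 + 4*s + 20)^2.

F(s) = 8*(s + 2)/(s^2 + 4*s + 20)^2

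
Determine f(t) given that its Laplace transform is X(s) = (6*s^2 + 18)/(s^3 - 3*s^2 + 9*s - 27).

f(t) = 4*exp(3*t) + 2*sin(3*t) + 2*cos(3*t)

Factor the denominator: s^3 - 3*s^2 + 9*s - 27 = (s - 3)*(s^2 + 9).
Partial fraction decomposition gives [4/(s - 3)] + [2*s/(s^2 + 9)] + [6/(s^2 + 9)].
Invert each term: 4/(s - 3) ↔ 4e^(3t); 2·s/(s^2 + 9) ↔ 2cos(3t); 2·3/(s^2 + 9) ↔ 2sin(3t).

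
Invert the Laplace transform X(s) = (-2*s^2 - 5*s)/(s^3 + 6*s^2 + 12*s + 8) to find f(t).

f(t) = t^2*exp(-2*t) + 3*t*exp(-2*t) - 2*exp(-2*t)

Factor the denominator: s^3 + 6*s^2 + 12*s + 8 = (s + 2)^3.
Partial fraction decomposition gives [-2/(s + 2)] + [3/(s + 2)^2] + [2/(s + 2)^3].
Invert each term: -2/(s + 2) ↔ -2e^(-2t); 3/(s + 2)^2 ↔ 3t·e^(-2t); 2/(s + 2)^3 ↔ (1)t^2·e^(-2t).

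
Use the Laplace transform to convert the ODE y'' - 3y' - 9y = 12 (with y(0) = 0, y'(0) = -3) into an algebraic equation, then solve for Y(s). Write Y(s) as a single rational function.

Y(s) = (-3*s + 12)/(s^3 - 3*s^2 - 9*s)

Take the Laplace transform of both sides.
With L{y''} = s^2 Y - s·y(0) - y'(0) and L{y'} = sY - y(0), with y(0) = 0, y'(0) = -3: the LHS transforms to (s^2 - 3*s - 9)Y - (-3).
The right side is L{12} = 12/s.
So (s^2 - 3*s - 9)Y = 12/s + (-3).
Divide through and combine into a single rational function.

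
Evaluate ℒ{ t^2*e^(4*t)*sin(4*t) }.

L{sin(4t)} = 4/(s^2 + 16).
Multiplying by e^(4t) shifts s → s - 4, so L{e^(4*t)*sin(4*t)} = 4/((s - 4)^2 + 16).
Then apply L{t^2·g(t)} = (-1)^2 d^2/ds^2[H(s)] with H(s) = 4/((s - 4)^2 + 16):
differentiating 2 times and applying the sign gives 8*(3*s^2 - 24*s + 32)/(s^2 - 8*s + 32)^3.

8*(3*s^2 - 24*s + 32)/(s^2 - 8*s + 32)^3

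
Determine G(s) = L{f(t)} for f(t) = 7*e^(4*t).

G(s) = 7/(s - 4)

L{7} = 7/s.
By the first shifting theorem, multiplying by e^(4t) replaces s with s - 4.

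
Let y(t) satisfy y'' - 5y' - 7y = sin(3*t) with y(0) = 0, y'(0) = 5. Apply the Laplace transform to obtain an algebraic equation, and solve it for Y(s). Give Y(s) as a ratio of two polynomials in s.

Y(s) = (5*s^2 + 48)/(s^4 - 5*s^3 + 2*s^2 - 45*s - 63)

Take the Laplace transform of both sides.
With L{y''} = s^2 Y - s·y(0) - y'(0) and L{y'} = sY - y(0), with y(0) = 0, y'(0) = 5: the LHS transforms to (s^2 - 5*s - 7)Y - (5).
The right side is L{sin(3*t)} = 3/(s^2 + 9).
So (s^2 - 5*s - 7)Y = 3/(s^2 + 9) + (5).
Isolate Y and clear denominators.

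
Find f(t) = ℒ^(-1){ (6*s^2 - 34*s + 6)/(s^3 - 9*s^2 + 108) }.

f(t) = 2*t*exp(6*t) + 4*exp(6*t) + 2*exp(-3*t)

Factor the denominator: s^3 - 9*s^2 + 108 = (s - 6)^2*(s + 3).
Partial fraction decomposition gives [4/(s - 6)] + [2/(s - 6)^2] + [2/(s + 3)].
Invert each term: 4/(s - 6) ↔ 4e^(6t); 2/(s - 6)^2 ↔ 2t·e^(6t); 2/(s + 3) ↔ 2e^(-3t).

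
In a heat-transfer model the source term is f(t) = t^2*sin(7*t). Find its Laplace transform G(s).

G(s) = 14*(3*s^2 - 49)/(s^2 + 49)^3

L{sin(7t)} = 7/(s^2 + 49).
Then apply L{t^2·g(t)} = (-1)^2 d^2/ds^2[H(s)] with H(s) = 7/(s^2 + 49):
differentiating 2 times and applying the sign gives 14*(3*s^2 - 49)/(s^2 + 49)^3.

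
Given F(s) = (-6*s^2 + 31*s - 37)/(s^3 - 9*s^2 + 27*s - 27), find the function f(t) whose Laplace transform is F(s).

f(t) = t^2*exp(3*t) - 5*t*exp(3*t) - 6*exp(3*t)

Factor the denominator: s^3 - 9*s^2 + 27*s - 27 = (s - 3)^3.
Partial fraction decomposition gives [-6/(s - 3)] + [-5/(s - 3)^2] + [2/(s - 3)^3].
Invert each term: -6/(s - 3) ↔ -6e^(3t); -5/(s - 3)^2 ↔ -5t·e^(3t); 2/(s - 3)^3 ↔ (1)t^2·e^(3t).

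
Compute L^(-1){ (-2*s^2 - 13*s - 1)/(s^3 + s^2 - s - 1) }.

-5*t*exp(-t) - 4*exp(t) + 2*exp(-t)

Factor the denominator: s^3 + s^2 - s - 1 = (s - 1)*(s + 1)^2.
Partial fraction decomposition gives [2/(s + 1)] + [-5/(s + 1)^2] + [-4/(s - 1)].
Invert each term: 2/(s + 1) ↔ 2e^(-t); -5/(s + 1)^2 ↔ -5t·e^(-t); -4/(s - 1) ↔ -4e^(t).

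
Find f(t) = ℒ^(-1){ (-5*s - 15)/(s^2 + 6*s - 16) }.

f(t) = -5*exp(-3*t)*cosh(5*t)

Rewrite the denominator: s^2 + 6*s - 16 = (s + 3)^2 - 25.
The form in (s + 3) signals a first-shifting-theorem factor e^(-3t).
Since L{cosh(5t)} = s/(s^2 - 25), the inverse is e^(-3*t)*cosh(5*t), scaled by -5.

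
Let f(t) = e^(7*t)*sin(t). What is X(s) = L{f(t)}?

X(s) = 1/((s - 7)^2 + 1)

L{sin(t)} = 1/(s^2 + 1).
By the first shifting theorem, multiplying by e^(7t) replaces s with s - 7.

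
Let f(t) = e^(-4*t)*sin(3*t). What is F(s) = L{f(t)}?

F(s) = 3/((s + 4)^2 + 9)

L{sin(3t)} = 3/(s^2 + 9).
By the first shifting theorem, multiplying by e^(-4t) replaces s with s + 4.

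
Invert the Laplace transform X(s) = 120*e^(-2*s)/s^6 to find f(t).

f(t) = Heaviside(t - 2)*((t - 2)^5)

The factor e^(-2s) signals a time shift by c = 2 (second shifting theorem).
L{t^5} = 5!/s^6 = 120/s^6, so L^-1{120/s^6} = t^5.
Hence the inverse is u(t - 2) times that function evaluated at t - 2.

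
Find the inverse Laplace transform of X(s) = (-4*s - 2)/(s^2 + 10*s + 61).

Complete the square in the denominator: s^2 + 10*s + 61 = (s + 5)^2 + 6^2.
Split the numerator to match: -4*s - 2 = -4·(s + 5) + 3·6.
Invert each term: -4·(s + 5)/((s + 5)^2 + 36) ↔ -4e^(-5t)cos(6t); 3·6/((s + 5)^2 + 36) ↔ 3e^(-5t)sin(6t).

3*exp(-5*t)*sin(6*t) - 4*exp(-5*t)*cos(6*t)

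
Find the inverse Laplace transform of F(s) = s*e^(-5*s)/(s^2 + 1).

Heaviside(t - 5)*(cos(t - 5))

The factor e^(-5s) signals a time shift by c = 5 (second shifting theorem).
L{cos(t)} = s/(s^2 + 1), so L^-1{s/(s^2 + 1)} = cos(t).
Hence the inverse is u(t - 5) times that function evaluated at t - 5.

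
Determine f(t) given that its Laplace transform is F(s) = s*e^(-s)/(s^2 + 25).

f(t) = Heaviside(t - 1)*(cos(5*t - 5))

The factor e^(-s) signals a time shift by c = 1 (second shifting theorem).
L{cos(5t)} = s/(s^2 + 25), so L^-1{s/(s^2 + 25)} = cos(5*t).
Hence the inverse is u(t - 1) times that function evaluated at t - 1.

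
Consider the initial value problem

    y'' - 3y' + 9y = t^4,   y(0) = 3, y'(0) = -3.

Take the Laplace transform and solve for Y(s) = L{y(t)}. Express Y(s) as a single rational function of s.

Transform both sides with L{·}.
Using L{y''} = s^2 Y - s·y(0) - y'(0) and L{y'} = sY - y(0), with y(0) = 3, y'(0) = -3, the left side becomes (s^2 - 3*s + 9)Y - (3*s - 12).
The right side is L{t^4} = 24/s^5.
So (s^2 - 3*s + 9)Y = 24/s^5 + (3*s - 12).
Divide through and combine into a single rational function.

Y(s) = (3*s^6 - 12*s^5 + 24)/(s^7 - 3*s^6 + 9*s^5)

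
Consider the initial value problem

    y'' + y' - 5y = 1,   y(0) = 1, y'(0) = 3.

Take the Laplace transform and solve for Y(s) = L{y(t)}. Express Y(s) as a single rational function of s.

Transform both sides with L{·}.
Using L{y''} = s^2 Y - s·y(0) - y'(0) and L{y'} = sY - y(0), with y(0) = 1, y'(0) = 3, the left side becomes (s^2 + s - 5)Y - (s + 4).
The right side is L{1} = 1/s.
So (s^2 + s - 5)Y = 1/s + (s + 4).
Solve for Y(s) and write it as one ratio of polynomials.

Y(s) = (s^2 + 4*s + 1)/(s^3 + s^2 - 5*s)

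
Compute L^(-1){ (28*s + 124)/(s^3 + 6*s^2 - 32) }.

-2*t*exp(-4*t) + 5*exp(2*t) - 5*exp(-4*t)

Factor the denominator: s^3 + 6*s^2 - 32 = (s - 2)*(s + 4)^2.
Partial fraction decomposition gives [-5/(s + 4)] + [-2/(s + 4)^2] + [5/(s - 2)].
Invert each term: -5/(s + 4) ↔ -5e^(-4t); -2/(s + 4)^2 ↔ -2t·e^(-4t); 5/(s - 2) ↔ 5e^(2t).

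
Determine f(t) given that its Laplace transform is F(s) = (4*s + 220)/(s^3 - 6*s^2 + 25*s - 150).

Factor the denominator: s^3 - 6*s^2 + 25*s - 150 = (s - 6)*(s^2 + 25).
Partial fraction decomposition gives [4/(s - 6)] + [-4*s/(s^2 + 25)] + [-20/(s^2 + 25)].
Invert each term: 4/(s - 6) ↔ 4e^(6t); -4·s/(s^2 + 25) ↔ -4cos(5t); -4·5/(s^2 + 25) ↔ -4sin(5t).

f(t) = 4*exp(6*t) - 4*sin(5*t) - 4*cos(5*t)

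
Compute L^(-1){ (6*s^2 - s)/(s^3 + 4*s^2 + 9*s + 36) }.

Factor the denominator: s^3 + 4*s^2 + 9*s + 36 = (s + 4)*(s^2 + 9).
Partial fraction decomposition gives [4/(s + 4)] + [2*s/(s^2 + 9)] + [-9/(s^2 + 9)].
Invert each term: 4/(s + 4) ↔ 4e^(-4t); 2·s/(s^2 + 9) ↔ 2cos(3t); -3·3/(s^2 + 9) ↔ -3sin(3t).

-3*sin(3*t) + 2*cos(3*t) + 4*exp(-4*t)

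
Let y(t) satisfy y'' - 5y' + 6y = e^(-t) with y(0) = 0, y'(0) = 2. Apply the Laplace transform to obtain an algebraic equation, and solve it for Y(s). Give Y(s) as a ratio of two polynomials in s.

Y(s) = (2*s + 3)/(s^3 - 4*s^2 + s + 6)

Laplace-transform each side.
Using L{y''} = s^2 Y - s·y(0) - y'(0) and L{y'} = sY - y(0), with y(0) = 0, y'(0) = 2, the left side becomes (s^2 - 5*s + 6)Y - (2).
The right side is L{e^(-t)} = 1/(s + 1).
So (s^2 - 5*s + 6)Y = 1/(s + 1) + (2).
Divide through and combine into a single rational function.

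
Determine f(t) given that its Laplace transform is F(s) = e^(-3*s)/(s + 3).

f(t) = Heaviside(t - 3)*(exp(-3*t + 9))

The factor e^(-3s) signals a time shift by c = 3 (second shifting theorem).
L{e^(-3t)} = 1/(s + 3), so L^-1{1/(s + 3)} = e^(-3*t).
Hence the inverse is u(t - 3) times that function evaluated at t - 3.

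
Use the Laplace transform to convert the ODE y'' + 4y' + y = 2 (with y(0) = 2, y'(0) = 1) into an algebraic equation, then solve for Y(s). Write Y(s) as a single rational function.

Apply the Laplace transform to the equation.
The derivative rules (L{y''} = s^2 Y - s·y(0) - y'(0) and L{y'} = sY - y(0), with y(0) = 2, y'(0) = 1) turn the left side into (s^2 + 4*s + 1)Y - (2*s + 9).
The right side is L{2} = 2/s.
So (s^2 + 4*s + 1)Y = 2/s + (2*s + 9).
Divide through and combine into a single rational function.

Y(s) = (2*s^2 + 9*s + 2)/(s^3 + 4*s^2 + s)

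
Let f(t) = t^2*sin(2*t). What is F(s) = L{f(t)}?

F(s) = 4*(3*s^2 - 4)/(s^2 + 4)^3

L{sin(2t)} = 2/(s^2 + 4).
Then apply L{t^2·g(t)} = (-1)^2 d^2/ds^2[G(s)] with G(s) = 2/(s^2 + 4):
differentiating 2 times and applying the sign gives 4*(3*s^2 - 4)/(s^2 + 4)^3.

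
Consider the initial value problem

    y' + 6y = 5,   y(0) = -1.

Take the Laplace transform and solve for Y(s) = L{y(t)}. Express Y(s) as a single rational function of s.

Y(s) = (-s + 5)/(s^2 + 6*s)

Transform both sides with L{·}.
The derivative rules (L{y'} = sY - y(0) = sY - (-1)) turn the left side into (s + 6)Y - (-1).
The right side is L{5} = 5/s.
So (s + 6)Y = 5/s + (-1).
Isolate Y and clear denominators.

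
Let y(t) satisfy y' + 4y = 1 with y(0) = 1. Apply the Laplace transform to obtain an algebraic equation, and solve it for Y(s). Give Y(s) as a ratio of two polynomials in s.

Laplace-transform each side.
Using L{y'} = sY - y(0) = sY - 1, the left side becomes (s + 4)Y - (1).
The right side is L{1} = 1/s.
So (s + 4)Y = 1/s + (1).
Isolate Y and clear denominators.

Y(s) = (s + 1)/(s^2 + 4*s)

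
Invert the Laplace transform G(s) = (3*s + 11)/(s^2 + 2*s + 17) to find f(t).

f(t) = 2*exp(-t)*sin(4*t) + 3*exp(-t)*cos(4*t)

Complete the square in the denominator: s^2 + 2*s + 17 = (s + 1)^2 + 4^2.
Split the numerator to match: 3*s + 11 = 3·(s + 1) + 2·4.
Invert each term: 3·(s + 1)/((s + 1)^2 + 16) ↔ 3e^(-t)cos(4t); 2·4/((s + 1)^2 + 16) ↔ 2e^(-t)sin(4t).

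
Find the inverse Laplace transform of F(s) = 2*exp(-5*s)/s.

Heaviside(t - 5)*(2)

The factor e^(-5s) signals a time shift by c = 5 (second shifting theorem).
L{2} = 2/s, so L^-1{2/s} = 2.
Hence the inverse is u(t - 5) times that function evaluated at t - 5.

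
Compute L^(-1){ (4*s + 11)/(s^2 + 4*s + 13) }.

exp(-2*t)*sin(3*t) + 4*exp(-2*t)*cos(3*t)

Complete the square in the denominator: s^2 + 4*s + 13 = (s + 2)^2 + 3^2.
Split the numerator to match: 4*s + 11 = 4·(s + 2) + 1·3.
Invert each term: 4·(s + 2)/((s + 2)^2 + 9) ↔ 4e^(-2t)cos(3t); 1·3/((s + 2)^2 + 9) ↔ e^(-2t)sin(3t).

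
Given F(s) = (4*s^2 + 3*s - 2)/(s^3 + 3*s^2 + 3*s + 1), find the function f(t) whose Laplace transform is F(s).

f(t) = -t^2*exp(-t)/2 - 5*t*exp(-t) + 4*exp(-t)

Factor the denominator: s^3 + 3*s^2 + 3*s + 1 = (s + 1)^3.
Partial fraction decomposition gives [4/(s + 1)] + [-5/(s + 1)^2] + [-1/(s + 1)^3].
Invert each term: 4/(s + 1) ↔ 4e^(-t); -5/(s + 1)^2 ↔ -5t·e^(-t); -1/(s + 1)^3 ↔ (-1/2)t^2·e^(-t).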